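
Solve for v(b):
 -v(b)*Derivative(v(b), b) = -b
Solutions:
 v(b) = -sqrt(C1 + b^2)
 v(b) = sqrt(C1 + b^2)


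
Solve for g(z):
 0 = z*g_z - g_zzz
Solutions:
 g(z) = C1 + Integral(C2*airyai(z) + C3*airybi(z), z)


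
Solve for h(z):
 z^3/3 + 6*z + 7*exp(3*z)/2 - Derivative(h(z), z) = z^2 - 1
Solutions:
 h(z) = C1 + z^4/12 - z^3/3 + 3*z^2 + z + 7*exp(3*z)/6


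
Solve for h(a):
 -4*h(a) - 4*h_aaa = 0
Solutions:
 h(a) = C3*exp(-a) + (C1*sin(sqrt(3)*a/2) + C2*cos(sqrt(3)*a/2))*exp(a/2)


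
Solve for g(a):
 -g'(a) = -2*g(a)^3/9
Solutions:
 g(a) = -3*sqrt(2)*sqrt(-1/(C1 + 2*a))/2
 g(a) = 3*sqrt(2)*sqrt(-1/(C1 + 2*a))/2


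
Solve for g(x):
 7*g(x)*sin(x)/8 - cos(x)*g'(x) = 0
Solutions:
 g(x) = C1/cos(x)^(7/8)


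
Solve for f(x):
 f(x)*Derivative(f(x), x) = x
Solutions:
 f(x) = -sqrt(C1 + x^2)
 f(x) = sqrt(C1 + x^2)


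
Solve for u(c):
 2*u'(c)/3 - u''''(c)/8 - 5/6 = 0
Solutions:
 u(c) = C1 + C4*exp(2*2^(1/3)*3^(2/3)*c/3) + 5*c/4 + (C2*sin(2^(1/3)*3^(1/6)*c) + C3*cos(2^(1/3)*3^(1/6)*c))*exp(-2^(1/3)*3^(2/3)*c/3)


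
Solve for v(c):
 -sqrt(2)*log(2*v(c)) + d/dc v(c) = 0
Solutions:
 -sqrt(2)*Integral(1/(log(_y) + log(2)), (_y, v(c)))/2 = C1 - c


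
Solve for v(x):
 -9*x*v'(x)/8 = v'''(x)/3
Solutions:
 v(x) = C1 + Integral(C2*airyai(-3*x/2) + C3*airybi(-3*x/2), x)


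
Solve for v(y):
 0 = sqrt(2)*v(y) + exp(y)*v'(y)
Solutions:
 v(y) = C1*exp(sqrt(2)*exp(-y))


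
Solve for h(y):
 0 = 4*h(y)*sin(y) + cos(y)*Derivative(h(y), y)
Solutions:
 h(y) = C1*cos(y)^4


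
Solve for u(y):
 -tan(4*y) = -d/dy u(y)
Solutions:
 u(y) = C1 - log(cos(4*y))/4


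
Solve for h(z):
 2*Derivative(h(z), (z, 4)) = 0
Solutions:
 h(z) = C1 + C2*z + C3*z^2 + C4*z^3


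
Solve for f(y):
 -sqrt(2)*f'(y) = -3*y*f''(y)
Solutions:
 f(y) = C1 + C2*y^(sqrt(2)/3 + 1)


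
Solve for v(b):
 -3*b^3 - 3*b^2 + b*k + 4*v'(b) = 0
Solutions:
 v(b) = C1 + 3*b^4/16 + b^3/4 - b^2*k/8


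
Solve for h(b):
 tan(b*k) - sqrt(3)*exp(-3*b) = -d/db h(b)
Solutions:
 h(b) = C1 - Piecewise((sqrt(3)*exp(-3*b)/3 + log(tan(b*k)^2 + 1)/(2*k), Ne(k, 0)), (sqrt(3)*exp(-3*b)/3, True))


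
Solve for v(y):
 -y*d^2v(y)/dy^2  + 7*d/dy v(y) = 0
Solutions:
 v(y) = C1 + C2*y^8


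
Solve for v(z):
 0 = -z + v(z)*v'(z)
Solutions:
 v(z) = -sqrt(C1 + z^2)
 v(z) = sqrt(C1 + z^2)


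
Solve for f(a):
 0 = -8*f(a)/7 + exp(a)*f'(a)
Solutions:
 f(a) = C1*exp(-8*exp(-a)/7)


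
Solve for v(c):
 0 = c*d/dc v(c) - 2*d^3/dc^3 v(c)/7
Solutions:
 v(c) = C1 + Integral(C2*airyai(2^(2/3)*7^(1/3)*c/2) + C3*airybi(2^(2/3)*7^(1/3)*c/2), c)


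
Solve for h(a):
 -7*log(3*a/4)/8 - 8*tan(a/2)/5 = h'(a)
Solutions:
 h(a) = C1 - 7*a*log(a)/8 - 7*a*log(3)/8 + 7*a/8 + 7*a*log(2)/4 + 16*log(cos(a/2))/5


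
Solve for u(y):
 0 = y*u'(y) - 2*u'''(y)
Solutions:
 u(y) = C1 + Integral(C2*airyai(2^(2/3)*y/2) + C3*airybi(2^(2/3)*y/2), y)


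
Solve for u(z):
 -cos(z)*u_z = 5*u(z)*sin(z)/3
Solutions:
 u(z) = C1*cos(z)^(5/3)


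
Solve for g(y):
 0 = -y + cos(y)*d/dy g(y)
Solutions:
 g(y) = C1 + Integral(y/cos(y), y)


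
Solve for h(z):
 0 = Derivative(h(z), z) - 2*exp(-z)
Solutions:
 h(z) = C1 - 2*exp(-z)


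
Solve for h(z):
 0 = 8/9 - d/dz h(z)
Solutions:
 h(z) = C1 + 8*z/9


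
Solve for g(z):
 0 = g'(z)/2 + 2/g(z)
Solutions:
 g(z) = -sqrt(C1 - 8*z)
 g(z) = sqrt(C1 - 8*z)


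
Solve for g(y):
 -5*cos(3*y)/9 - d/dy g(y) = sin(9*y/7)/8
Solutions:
 g(y) = C1 - 5*sin(3*y)/27 + 7*cos(9*y/7)/72


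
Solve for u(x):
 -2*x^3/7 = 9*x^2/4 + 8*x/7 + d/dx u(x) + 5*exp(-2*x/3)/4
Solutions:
 u(x) = C1 - x^4/14 - 3*x^3/4 - 4*x^2/7 + 15*exp(-2*x/3)/8


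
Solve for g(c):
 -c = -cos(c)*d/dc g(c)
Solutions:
 g(c) = C1 + Integral(c/cos(c), c)


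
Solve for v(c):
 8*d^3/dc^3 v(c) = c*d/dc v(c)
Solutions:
 v(c) = C1 + Integral(C2*airyai(c/2) + C3*airybi(c/2), c)


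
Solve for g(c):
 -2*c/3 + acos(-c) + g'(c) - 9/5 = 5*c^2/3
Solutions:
 g(c) = C1 + 5*c^3/9 + c^2/3 - c*acos(-c) + 9*c/5 - sqrt(1 - c^2)


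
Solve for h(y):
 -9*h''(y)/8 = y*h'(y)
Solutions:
 h(y) = C1 + C2*erf(2*y/3)


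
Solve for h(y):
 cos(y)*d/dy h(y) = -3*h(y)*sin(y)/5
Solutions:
 h(y) = C1*cos(y)^(3/5)


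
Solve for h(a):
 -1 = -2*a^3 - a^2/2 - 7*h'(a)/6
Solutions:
 h(a) = C1 - 3*a^4/7 - a^3/7 + 6*a/7


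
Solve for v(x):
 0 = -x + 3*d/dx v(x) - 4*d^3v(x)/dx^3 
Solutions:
 v(x) = C1 + C2*exp(-sqrt(3)*x/2) + C3*exp(sqrt(3)*x/2) + x^2/6


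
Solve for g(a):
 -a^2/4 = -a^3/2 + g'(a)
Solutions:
 g(a) = C1 + a^4/8 - a^3/12


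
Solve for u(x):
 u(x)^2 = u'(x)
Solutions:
 u(x) = -1/(C1 + x)


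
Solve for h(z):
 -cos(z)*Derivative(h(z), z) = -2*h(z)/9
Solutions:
 h(z) = C1*(sin(z) + 1)^(1/9)/(sin(z) - 1)^(1/9)


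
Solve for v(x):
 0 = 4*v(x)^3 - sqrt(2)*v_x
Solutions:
 v(x) = -sqrt(2)*sqrt(-1/(C1 + 2*sqrt(2)*x))/2
 v(x) = sqrt(2)*sqrt(-1/(C1 + 2*sqrt(2)*x))/2


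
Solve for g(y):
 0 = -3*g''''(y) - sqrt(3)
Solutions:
 g(y) = C1 + C2*y + C3*y^2 + C4*y^3 - sqrt(3)*y^4/72


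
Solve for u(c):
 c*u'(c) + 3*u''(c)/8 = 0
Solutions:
 u(c) = C1 + C2*erf(2*sqrt(3)*c/3)


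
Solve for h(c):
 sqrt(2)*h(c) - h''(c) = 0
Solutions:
 h(c) = C1*exp(-2^(1/4)*c) + C2*exp(2^(1/4)*c)


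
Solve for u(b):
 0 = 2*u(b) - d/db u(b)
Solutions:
 u(b) = C1*exp(2*b)


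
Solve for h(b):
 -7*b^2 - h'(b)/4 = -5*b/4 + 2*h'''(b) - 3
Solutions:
 h(b) = C1 + C2*sin(sqrt(2)*b/4) + C3*cos(sqrt(2)*b/4) - 28*b^3/3 + 5*b^2/2 + 460*b


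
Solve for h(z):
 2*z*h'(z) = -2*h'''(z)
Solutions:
 h(z) = C1 + Integral(C2*airyai(-z) + C3*airybi(-z), z)


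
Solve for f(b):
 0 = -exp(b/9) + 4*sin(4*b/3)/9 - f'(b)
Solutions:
 f(b) = C1 - 9*exp(b/9) - cos(4*b/3)/3


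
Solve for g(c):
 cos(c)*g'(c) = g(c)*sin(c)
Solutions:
 g(c) = C1/cos(c)


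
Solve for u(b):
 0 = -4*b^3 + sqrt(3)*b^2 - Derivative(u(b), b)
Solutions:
 u(b) = C1 - b^4 + sqrt(3)*b^3/3


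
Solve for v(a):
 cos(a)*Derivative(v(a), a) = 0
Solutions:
 v(a) = C1


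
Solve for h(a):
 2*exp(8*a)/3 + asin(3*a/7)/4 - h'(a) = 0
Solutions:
 h(a) = C1 + a*asin(3*a/7)/4 + sqrt(49 - 9*a^2)/12 + exp(8*a)/12


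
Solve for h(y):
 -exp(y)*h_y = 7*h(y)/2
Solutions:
 h(y) = C1*exp(7*exp(-y)/2)


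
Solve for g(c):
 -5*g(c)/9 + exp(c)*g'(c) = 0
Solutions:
 g(c) = C1*exp(-5*exp(-c)/9)


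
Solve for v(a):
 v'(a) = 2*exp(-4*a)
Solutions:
 v(a) = C1 - exp(-4*a)/2


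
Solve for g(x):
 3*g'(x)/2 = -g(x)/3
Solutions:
 g(x) = C1*exp(-2*x/9)


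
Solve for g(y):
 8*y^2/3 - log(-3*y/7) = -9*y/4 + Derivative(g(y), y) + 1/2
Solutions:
 g(y) = C1 + 8*y^3/9 + 9*y^2/8 - y*log(-y) + y*(-log(3) + 1/2 + log(7))


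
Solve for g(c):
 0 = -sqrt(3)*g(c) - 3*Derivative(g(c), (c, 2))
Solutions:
 g(c) = C1*sin(3^(3/4)*c/3) + C2*cos(3^(3/4)*c/3)


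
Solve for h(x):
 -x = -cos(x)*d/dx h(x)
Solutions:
 h(x) = C1 + Integral(x/cos(x), x)


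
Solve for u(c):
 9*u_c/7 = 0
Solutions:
 u(c) = C1


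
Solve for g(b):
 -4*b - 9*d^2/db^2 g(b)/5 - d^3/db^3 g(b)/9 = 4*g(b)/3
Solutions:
 g(b) = C1*exp(b*(-54 + 243*3^(2/3)/(10*sqrt(33430) + 6811)^(1/3) + 3^(1/3)*(10*sqrt(33430) + 6811)^(1/3))/10)*sin(3^(1/6)*b*(-3^(2/3)*(10*sqrt(33430) + 6811)^(1/3) + 729/(10*sqrt(33430) + 6811)^(1/3))/10) + C2*exp(b*(-54 + 243*3^(2/3)/(10*sqrt(33430) + 6811)^(1/3) + 3^(1/3)*(10*sqrt(33430) + 6811)^(1/3))/10)*cos(3^(1/6)*b*(-3^(2/3)*(10*sqrt(33430) + 6811)^(1/3) + 729/(10*sqrt(33430) + 6811)^(1/3))/10) + C3*exp(-b*(243*3^(2/3)/(10*sqrt(33430) + 6811)^(1/3) + 27 + 3^(1/3)*(10*sqrt(33430) + 6811)^(1/3))/5) - 3*b


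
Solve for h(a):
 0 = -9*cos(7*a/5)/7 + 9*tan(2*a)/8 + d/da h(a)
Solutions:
 h(a) = C1 + 9*log(cos(2*a))/16 + 45*sin(7*a/5)/49


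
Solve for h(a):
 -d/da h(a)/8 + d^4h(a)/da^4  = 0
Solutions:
 h(a) = C1 + C4*exp(a/2) + (C2*sin(sqrt(3)*a/4) + C3*cos(sqrt(3)*a/4))*exp(-a/4)


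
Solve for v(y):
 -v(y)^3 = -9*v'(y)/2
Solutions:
 v(y) = -3*sqrt(2)*sqrt(-1/(C1 + 2*y))/2
 v(y) = 3*sqrt(2)*sqrt(-1/(C1 + 2*y))/2


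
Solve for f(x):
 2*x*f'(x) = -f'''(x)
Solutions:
 f(x) = C1 + Integral(C2*airyai(-2^(1/3)*x) + C3*airybi(-2^(1/3)*x), x)


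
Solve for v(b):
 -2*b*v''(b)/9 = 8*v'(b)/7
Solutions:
 v(b) = C1 + C2/b^(29/7)


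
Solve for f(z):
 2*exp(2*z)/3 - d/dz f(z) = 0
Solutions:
 f(z) = C1 + exp(2*z)/3


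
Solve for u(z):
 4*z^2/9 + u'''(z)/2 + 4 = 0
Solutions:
 u(z) = C1 + C2*z + C3*z^2 - 2*z^5/135 - 4*z^3/3


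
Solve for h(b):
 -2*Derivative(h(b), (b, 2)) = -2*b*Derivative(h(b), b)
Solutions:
 h(b) = C1 + C2*erfi(sqrt(2)*b/2)


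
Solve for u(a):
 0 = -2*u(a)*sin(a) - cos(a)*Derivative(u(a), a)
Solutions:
 u(a) = C1*cos(a)^2


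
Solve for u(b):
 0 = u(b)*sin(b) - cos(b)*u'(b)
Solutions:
 u(b) = C1/cos(b)


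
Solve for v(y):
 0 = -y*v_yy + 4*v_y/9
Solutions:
 v(y) = C1 + C2*y^(13/9)


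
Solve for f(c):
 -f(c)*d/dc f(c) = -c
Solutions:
 f(c) = -sqrt(C1 + c^2)
 f(c) = sqrt(C1 + c^2)


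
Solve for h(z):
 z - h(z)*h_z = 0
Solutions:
 h(z) = -sqrt(C1 + z^2)
 h(z) = sqrt(C1 + z^2)


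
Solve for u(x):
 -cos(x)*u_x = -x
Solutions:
 u(x) = C1 + Integral(x/cos(x), x)


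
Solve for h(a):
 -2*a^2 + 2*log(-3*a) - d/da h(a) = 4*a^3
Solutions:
 h(a) = C1 - a^4 - 2*a^3/3 + 2*a*log(-a) + 2*a*(-1 + log(3))


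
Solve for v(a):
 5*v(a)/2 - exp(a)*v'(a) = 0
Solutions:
 v(a) = C1*exp(-5*exp(-a)/2)


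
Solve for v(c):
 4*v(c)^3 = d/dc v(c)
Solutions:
 v(c) = -sqrt(2)*sqrt(-1/(C1 + 4*c))/2
 v(c) = sqrt(2)*sqrt(-1/(C1 + 4*c))/2


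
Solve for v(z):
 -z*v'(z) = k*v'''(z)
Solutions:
 v(z) = C1 + Integral(C2*airyai(z*(-1/k)^(1/3)) + C3*airybi(z*(-1/k)^(1/3)), z)


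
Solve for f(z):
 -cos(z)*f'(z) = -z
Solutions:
 f(z) = C1 + Integral(z/cos(z), z)


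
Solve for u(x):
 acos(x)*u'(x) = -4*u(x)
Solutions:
 u(x) = C1*exp(-4*Integral(1/acos(x), x))


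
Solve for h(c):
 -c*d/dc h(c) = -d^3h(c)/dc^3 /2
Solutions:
 h(c) = C1 + Integral(C2*airyai(2^(1/3)*c) + C3*airybi(2^(1/3)*c), c)


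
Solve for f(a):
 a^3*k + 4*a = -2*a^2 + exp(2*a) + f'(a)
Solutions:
 f(a) = C1 + a^4*k/4 + 2*a^3/3 + 2*a^2 - exp(2*a)/2


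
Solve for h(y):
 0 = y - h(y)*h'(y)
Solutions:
 h(y) = -sqrt(C1 + y^2)
 h(y) = sqrt(C1 + y^2)


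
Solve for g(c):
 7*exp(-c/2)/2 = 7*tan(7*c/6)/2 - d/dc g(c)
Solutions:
 g(c) = C1 + 3*log(tan(7*c/6)^2 + 1)/2 + 7*exp(-c/2)


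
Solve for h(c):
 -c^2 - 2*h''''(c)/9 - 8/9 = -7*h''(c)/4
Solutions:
 h(c) = C1 + C2*c + C3*exp(-3*sqrt(14)*c/4) + C4*exp(3*sqrt(14)*c/4) + c^4/21 + 16*c^2/49


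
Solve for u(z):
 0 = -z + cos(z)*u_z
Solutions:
 u(z) = C1 + Integral(z/cos(z), z)


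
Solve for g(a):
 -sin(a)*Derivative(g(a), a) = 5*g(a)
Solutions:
 g(a) = C1*sqrt(cos(a) + 1)*(cos(a)^2 + 2*cos(a) + 1)/(sqrt(cos(a) - 1)*(cos(a)^2 - 2*cos(a) + 1))


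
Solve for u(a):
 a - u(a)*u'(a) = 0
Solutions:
 u(a) = -sqrt(C1 + a^2)
 u(a) = sqrt(C1 + a^2)


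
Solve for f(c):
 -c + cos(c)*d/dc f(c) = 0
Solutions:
 f(c) = C1 + Integral(c/cos(c), c)


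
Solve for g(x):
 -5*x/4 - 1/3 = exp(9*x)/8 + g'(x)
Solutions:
 g(x) = C1 - 5*x^2/8 - x/3 - exp(9*x)/72


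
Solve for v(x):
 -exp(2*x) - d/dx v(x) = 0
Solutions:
 v(x) = C1 - exp(2*x)/2


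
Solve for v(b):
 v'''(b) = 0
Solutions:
 v(b) = C1 + C2*b + C3*b^2


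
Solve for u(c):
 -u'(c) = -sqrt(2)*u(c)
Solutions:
 u(c) = C1*exp(sqrt(2)*c)


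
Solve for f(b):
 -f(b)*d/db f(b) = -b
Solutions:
 f(b) = -sqrt(C1 + b^2)
 f(b) = sqrt(C1 + b^2)


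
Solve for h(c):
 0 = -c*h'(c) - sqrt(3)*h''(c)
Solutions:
 h(c) = C1 + C2*erf(sqrt(2)*3^(3/4)*c/6)


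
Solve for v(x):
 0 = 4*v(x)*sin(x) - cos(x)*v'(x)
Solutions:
 v(x) = C1/cos(x)^4


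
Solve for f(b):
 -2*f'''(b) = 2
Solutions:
 f(b) = C1 + C2*b + C3*b^2 - b^3/6


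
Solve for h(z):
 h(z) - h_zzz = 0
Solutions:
 h(z) = C3*exp(z) + (C1*sin(sqrt(3)*z/2) + C2*cos(sqrt(3)*z/2))*exp(-z/2)


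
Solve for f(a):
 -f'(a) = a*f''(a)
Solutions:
 f(a) = C1 + C2*log(a)


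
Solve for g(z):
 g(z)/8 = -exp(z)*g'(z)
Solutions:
 g(z) = C1*exp(exp(-z)/8)


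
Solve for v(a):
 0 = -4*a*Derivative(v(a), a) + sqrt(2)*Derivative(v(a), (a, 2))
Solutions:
 v(a) = C1 + C2*erfi(2^(1/4)*a)


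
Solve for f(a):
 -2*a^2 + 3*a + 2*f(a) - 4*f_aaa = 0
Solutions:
 f(a) = C3*exp(2^(2/3)*a/2) + a^2 - 3*a/2 + (C1*sin(2^(2/3)*sqrt(3)*a/4) + C2*cos(2^(2/3)*sqrt(3)*a/4))*exp(-2^(2/3)*a/4)


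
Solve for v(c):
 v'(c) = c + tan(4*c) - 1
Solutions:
 v(c) = C1 + c^2/2 - c - log(cos(4*c))/4


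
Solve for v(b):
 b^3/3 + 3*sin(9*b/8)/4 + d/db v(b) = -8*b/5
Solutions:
 v(b) = C1 - b^4/12 - 4*b^2/5 + 2*cos(9*b/8)/3


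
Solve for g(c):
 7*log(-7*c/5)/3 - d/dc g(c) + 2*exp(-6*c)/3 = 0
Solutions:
 g(c) = C1 + 7*c*log(-c)/3 + 7*c*(-log(5) - 1 + log(7))/3 - exp(-6*c)/9


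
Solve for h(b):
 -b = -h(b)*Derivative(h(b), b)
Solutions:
 h(b) = -sqrt(C1 + b^2)
 h(b) = sqrt(C1 + b^2)


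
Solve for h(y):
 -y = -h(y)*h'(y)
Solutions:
 h(y) = -sqrt(C1 + y^2)
 h(y) = sqrt(C1 + y^2)


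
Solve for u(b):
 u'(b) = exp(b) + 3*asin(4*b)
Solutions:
 u(b) = C1 + 3*b*asin(4*b) + 3*sqrt(1 - 16*b^2)/4 + exp(b)


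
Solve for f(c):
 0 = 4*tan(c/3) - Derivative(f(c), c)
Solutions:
 f(c) = C1 - 12*log(cos(c/3))


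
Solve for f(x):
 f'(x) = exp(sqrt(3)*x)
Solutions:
 f(x) = C1 + sqrt(3)*exp(sqrt(3)*x)/3


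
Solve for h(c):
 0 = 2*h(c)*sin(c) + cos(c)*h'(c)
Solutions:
 h(c) = C1*cos(c)^2


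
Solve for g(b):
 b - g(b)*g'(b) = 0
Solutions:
 g(b) = -sqrt(C1 + b^2)
 g(b) = sqrt(C1 + b^2)


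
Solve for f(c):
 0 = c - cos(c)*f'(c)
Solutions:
 f(c) = C1 + Integral(c/cos(c), c)


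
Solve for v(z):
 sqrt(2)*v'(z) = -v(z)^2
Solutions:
 v(z) = 2/(C1 + sqrt(2)*z)


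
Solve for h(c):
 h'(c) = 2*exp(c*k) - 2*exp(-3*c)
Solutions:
 h(c) = C1 + 2*exp(-3*c)/3 + 2*exp(c*k)/k


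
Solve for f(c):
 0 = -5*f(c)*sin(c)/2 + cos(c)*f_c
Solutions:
 f(c) = C1/cos(c)^(5/2)


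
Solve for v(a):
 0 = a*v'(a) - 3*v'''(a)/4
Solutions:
 v(a) = C1 + Integral(C2*airyai(6^(2/3)*a/3) + C3*airybi(6^(2/3)*a/3), a)


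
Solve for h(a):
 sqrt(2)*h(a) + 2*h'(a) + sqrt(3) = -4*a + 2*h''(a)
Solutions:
 h(a) = C1*exp(a*(1 - sqrt(1 + 2*sqrt(2)))/2) + C2*exp(a*(1 + sqrt(1 + 2*sqrt(2)))/2) - 2*sqrt(2)*a - sqrt(6)/2 + 4


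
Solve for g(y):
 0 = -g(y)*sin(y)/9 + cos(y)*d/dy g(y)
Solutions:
 g(y) = C1/cos(y)^(1/9)


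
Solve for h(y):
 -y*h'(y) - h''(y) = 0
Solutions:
 h(y) = C1 + C2*erf(sqrt(2)*y/2)


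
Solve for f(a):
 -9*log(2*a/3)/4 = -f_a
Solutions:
 f(a) = C1 + 9*a*log(a)/4 - 9*a*log(3)/4 - 9*a/4 + 9*a*log(2)/4


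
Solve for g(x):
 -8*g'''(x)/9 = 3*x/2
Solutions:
 g(x) = C1 + C2*x + C3*x^2 - 9*x^4/128


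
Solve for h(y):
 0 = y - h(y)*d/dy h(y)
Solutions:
 h(y) = -sqrt(C1 + y^2)
 h(y) = sqrt(C1 + y^2)


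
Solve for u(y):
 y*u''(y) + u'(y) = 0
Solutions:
 u(y) = C1 + C2*log(y)


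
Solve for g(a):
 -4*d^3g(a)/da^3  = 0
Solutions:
 g(a) = C1 + C2*a + C3*a^2


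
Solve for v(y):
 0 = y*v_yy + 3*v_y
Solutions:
 v(y) = C1 + C2/y^2


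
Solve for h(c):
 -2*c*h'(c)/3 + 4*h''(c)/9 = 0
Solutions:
 h(c) = C1 + C2*erfi(sqrt(3)*c/2)


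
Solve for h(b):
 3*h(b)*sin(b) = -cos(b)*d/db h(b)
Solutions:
 h(b) = C1*cos(b)^3


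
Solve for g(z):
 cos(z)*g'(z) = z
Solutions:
 g(z) = C1 + Integral(z/cos(z), z)


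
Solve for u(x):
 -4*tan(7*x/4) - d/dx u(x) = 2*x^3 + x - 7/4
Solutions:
 u(x) = C1 - x^4/2 - x^2/2 + 7*x/4 + 16*log(cos(7*x/4))/7


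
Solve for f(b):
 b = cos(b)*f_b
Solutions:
 f(b) = C1 + Integral(b/cos(b), b)


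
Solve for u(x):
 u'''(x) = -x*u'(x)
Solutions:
 u(x) = C1 + Integral(C2*airyai(-x) + C3*airybi(-x), x)


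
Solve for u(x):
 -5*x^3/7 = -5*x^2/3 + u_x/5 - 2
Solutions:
 u(x) = C1 - 25*x^4/28 + 25*x^3/9 + 10*x


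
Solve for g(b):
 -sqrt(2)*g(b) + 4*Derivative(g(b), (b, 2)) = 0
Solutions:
 g(b) = C1*exp(-2^(1/4)*b/2) + C2*exp(2^(1/4)*b/2)


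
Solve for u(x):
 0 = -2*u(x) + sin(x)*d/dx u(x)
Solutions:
 u(x) = C1*(cos(x) - 1)/(cos(x) + 1)


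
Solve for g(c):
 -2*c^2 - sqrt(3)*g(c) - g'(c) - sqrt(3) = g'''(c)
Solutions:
 g(c) = C1*exp(2^(1/3)*sqrt(3)*c*(-2/(9 + sqrt(85))^(1/3) + 2^(1/3)*(9 + sqrt(85))^(1/3))/12)*sin(2^(1/3)*c*(2/(9 + sqrt(85))^(1/3) + 2^(1/3)*(9 + sqrt(85))^(1/3))/4) + C2*exp(2^(1/3)*sqrt(3)*c*(-2/(9 + sqrt(85))^(1/3) + 2^(1/3)*(9 + sqrt(85))^(1/3))/12)*cos(2^(1/3)*c*(2/(9 + sqrt(85))^(1/3) + 2^(1/3)*(9 + sqrt(85))^(1/3))/4) + C3*exp(-2^(1/3)*sqrt(3)*c*(-2/(9 + sqrt(85))^(1/3) + 2^(1/3)*(9 + sqrt(85))^(1/3))/6) - 2*sqrt(3)*c^2/3 + 4*c/3 - 1 - 4*sqrt(3)/9


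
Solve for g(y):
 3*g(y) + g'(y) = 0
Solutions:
 g(y) = C1*exp(-3*y)


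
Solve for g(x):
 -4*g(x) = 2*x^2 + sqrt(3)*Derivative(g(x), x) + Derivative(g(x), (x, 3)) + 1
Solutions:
 g(x) = C1*exp(x*(-3^(5/6)/(6 + sqrt(sqrt(3) + 36))^(1/3) + 3^(2/3)*(6 + sqrt(sqrt(3) + 36))^(1/3))/6)*sin(x*(3^(1/3)/(6 + sqrt(sqrt(3) + 36))^(1/3) + 3^(1/6)*(6 + sqrt(sqrt(3) + 36))^(1/3))/2) + C2*exp(x*(-3^(5/6)/(6 + sqrt(sqrt(3) + 36))^(1/3) + 3^(2/3)*(6 + sqrt(sqrt(3) + 36))^(1/3))/6)*cos(x*(3^(1/3)/(6 + sqrt(sqrt(3) + 36))^(1/3) + 3^(1/6)*(6 + sqrt(sqrt(3) + 36))^(1/3))/2) + C3*exp(-x*(-3^(5/6)/(6 + sqrt(sqrt(3) + 36))^(1/3) + 3^(2/3)*(6 + sqrt(sqrt(3) + 36))^(1/3))/3) - x^2/2 + sqrt(3)*x/4 - 7/16


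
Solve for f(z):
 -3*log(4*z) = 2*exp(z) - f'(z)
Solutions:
 f(z) = C1 + 3*z*log(z) + 3*z*(-1 + 2*log(2)) + 2*exp(z)


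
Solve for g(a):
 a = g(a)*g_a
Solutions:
 g(a) = -sqrt(C1 + a^2)
 g(a) = sqrt(C1 + a^2)


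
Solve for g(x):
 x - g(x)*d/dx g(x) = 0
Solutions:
 g(x) = -sqrt(C1 + x^2)
 g(x) = sqrt(C1 + x^2)


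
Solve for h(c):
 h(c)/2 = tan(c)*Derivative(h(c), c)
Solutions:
 h(c) = C1*sqrt(sin(c))


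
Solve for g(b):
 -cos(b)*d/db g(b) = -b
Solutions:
 g(b) = C1 + Integral(b/cos(b), b)


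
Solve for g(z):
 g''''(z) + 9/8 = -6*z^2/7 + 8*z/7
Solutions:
 g(z) = C1 + C2*z + C3*z^2 + C4*z^3 - z^6/420 + z^5/105 - 3*z^4/64


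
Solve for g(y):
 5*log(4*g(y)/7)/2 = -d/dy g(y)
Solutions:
 2*Integral(1/(log(_y) - log(7) + 2*log(2)), (_y, g(y)))/5 = C1 - y


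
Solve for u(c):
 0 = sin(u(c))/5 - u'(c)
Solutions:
 -c/5 + log(cos(u(c)) - 1)/2 - log(cos(u(c)) + 1)/2 = C1


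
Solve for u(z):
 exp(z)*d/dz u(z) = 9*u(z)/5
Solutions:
 u(z) = C1*exp(-9*exp(-z)/5)


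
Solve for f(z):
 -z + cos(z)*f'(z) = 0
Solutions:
 f(z) = C1 + Integral(z/cos(z), z)


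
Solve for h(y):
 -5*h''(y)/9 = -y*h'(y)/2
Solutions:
 h(y) = C1 + C2*erfi(3*sqrt(5)*y/10)


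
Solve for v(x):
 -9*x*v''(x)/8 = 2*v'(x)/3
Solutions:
 v(x) = C1 + C2*x^(11/27)


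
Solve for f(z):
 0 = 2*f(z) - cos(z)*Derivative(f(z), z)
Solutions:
 f(z) = C1*(sin(z) + 1)/(sin(z) - 1)


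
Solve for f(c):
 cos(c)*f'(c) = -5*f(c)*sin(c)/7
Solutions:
 f(c) = C1*cos(c)^(5/7)


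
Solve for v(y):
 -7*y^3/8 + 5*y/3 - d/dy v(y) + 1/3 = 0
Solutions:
 v(y) = C1 - 7*y^4/32 + 5*y^2/6 + y/3


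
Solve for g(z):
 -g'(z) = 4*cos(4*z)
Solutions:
 g(z) = C1 - sin(4*z)


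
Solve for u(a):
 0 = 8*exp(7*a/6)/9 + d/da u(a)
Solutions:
 u(a) = C1 - 16*exp(7*a/6)/21


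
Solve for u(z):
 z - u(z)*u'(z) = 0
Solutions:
 u(z) = -sqrt(C1 + z^2)
 u(z) = sqrt(C1 + z^2)


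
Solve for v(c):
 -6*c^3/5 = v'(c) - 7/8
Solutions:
 v(c) = C1 - 3*c^4/10 + 7*c/8


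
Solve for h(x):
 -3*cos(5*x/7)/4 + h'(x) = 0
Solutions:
 h(x) = C1 + 21*sin(5*x/7)/20


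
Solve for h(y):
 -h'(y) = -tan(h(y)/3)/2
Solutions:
 h(y) = -3*asin(C1*exp(y/6)) + 3*pi
 h(y) = 3*asin(C1*exp(y/6))


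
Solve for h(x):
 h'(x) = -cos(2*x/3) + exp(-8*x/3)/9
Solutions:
 h(x) = C1 - 3*sin(2*x/3)/2 - exp(-8*x/3)/24


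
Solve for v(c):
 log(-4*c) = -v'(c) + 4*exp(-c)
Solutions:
 v(c) = C1 - c*log(-c) + c*(1 - 2*log(2)) - 4*exp(-c)


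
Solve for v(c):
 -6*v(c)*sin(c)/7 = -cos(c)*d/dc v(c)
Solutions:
 v(c) = C1/cos(c)^(6/7)


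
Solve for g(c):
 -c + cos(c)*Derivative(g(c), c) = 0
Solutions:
 g(c) = C1 + Integral(c/cos(c), c)


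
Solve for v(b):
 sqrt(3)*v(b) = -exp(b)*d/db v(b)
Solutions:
 v(b) = C1*exp(sqrt(3)*exp(-b))


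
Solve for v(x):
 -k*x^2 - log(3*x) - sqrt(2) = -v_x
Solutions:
 v(x) = C1 + k*x^3/3 + x*log(x) - x + x*log(3) + sqrt(2)*x


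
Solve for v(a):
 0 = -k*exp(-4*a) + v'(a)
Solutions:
 v(a) = C1 - k*exp(-4*a)/4


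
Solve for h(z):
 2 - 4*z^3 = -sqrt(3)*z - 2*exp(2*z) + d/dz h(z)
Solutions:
 h(z) = C1 - z^4 + sqrt(3)*z^2/2 + 2*z + exp(2*z)


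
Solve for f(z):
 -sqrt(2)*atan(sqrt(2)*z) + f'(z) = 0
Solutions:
 f(z) = C1 + sqrt(2)*(z*atan(sqrt(2)*z) - sqrt(2)*log(2*z^2 + 1)/4)


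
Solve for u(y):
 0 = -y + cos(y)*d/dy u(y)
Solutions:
 u(y) = C1 + Integral(y/cos(y), y)


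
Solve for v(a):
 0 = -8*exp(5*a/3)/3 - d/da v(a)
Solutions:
 v(a) = C1 - 8*exp(5*a/3)/5


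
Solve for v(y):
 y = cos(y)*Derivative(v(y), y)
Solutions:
 v(y) = C1 + Integral(y/cos(y), y)


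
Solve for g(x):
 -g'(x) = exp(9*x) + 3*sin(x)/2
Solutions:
 g(x) = C1 - exp(9*x)/9 + 3*cos(x)/2


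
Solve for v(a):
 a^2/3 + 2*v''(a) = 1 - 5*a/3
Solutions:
 v(a) = C1 + C2*a - a^4/72 - 5*a^3/36 + a^2/4


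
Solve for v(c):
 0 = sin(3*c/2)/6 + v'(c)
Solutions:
 v(c) = C1 + cos(3*c/2)/9


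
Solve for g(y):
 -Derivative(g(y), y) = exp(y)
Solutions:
 g(y) = C1 - exp(y)


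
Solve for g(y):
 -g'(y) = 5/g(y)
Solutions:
 g(y) = -sqrt(C1 - 10*y)
 g(y) = sqrt(C1 - 10*y)


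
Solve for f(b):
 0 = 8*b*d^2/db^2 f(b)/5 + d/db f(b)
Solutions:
 f(b) = C1 + C2*b^(3/8)


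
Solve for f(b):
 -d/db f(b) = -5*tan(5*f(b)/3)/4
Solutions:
 f(b) = -3*asin(C1*exp(25*b/12))/5 + 3*pi/5
 f(b) = 3*asin(C1*exp(25*b/12))/5


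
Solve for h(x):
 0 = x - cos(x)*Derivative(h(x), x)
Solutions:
 h(x) = C1 + Integral(x/cos(x), x)


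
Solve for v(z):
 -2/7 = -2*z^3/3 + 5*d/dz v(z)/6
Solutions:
 v(z) = C1 + z^4/5 - 12*z/35


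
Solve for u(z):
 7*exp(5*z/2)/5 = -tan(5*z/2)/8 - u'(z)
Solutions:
 u(z) = C1 - 14*exp(5*z/2)/25 + log(cos(5*z/2))/20


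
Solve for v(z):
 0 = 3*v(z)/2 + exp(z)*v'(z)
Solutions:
 v(z) = C1*exp(3*exp(-z)/2)


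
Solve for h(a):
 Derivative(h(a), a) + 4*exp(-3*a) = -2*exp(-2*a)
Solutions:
 h(a) = C1 + exp(-2*a) + 4*exp(-3*a)/3


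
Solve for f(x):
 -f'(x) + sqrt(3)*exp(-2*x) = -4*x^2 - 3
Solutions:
 f(x) = C1 + 4*x^3/3 + 3*x - sqrt(3)*exp(-2*x)/2


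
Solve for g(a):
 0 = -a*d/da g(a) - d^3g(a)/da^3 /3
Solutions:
 g(a) = C1 + Integral(C2*airyai(-3^(1/3)*a) + C3*airybi(-3^(1/3)*a), a)


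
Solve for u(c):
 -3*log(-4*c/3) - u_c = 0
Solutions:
 u(c) = C1 - 3*c*log(-c) + 3*c*(-2*log(2) + 1 + log(3))


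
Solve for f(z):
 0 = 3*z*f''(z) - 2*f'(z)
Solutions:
 f(z) = C1 + C2*z^(5/3)


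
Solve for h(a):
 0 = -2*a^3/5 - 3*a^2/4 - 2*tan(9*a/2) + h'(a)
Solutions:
 h(a) = C1 + a^4/10 + a^3/4 - 4*log(cos(9*a/2))/9


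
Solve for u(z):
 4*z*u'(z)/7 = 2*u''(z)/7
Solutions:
 u(z) = C1 + C2*erfi(z)


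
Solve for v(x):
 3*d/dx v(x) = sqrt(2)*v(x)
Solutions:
 v(x) = C1*exp(sqrt(2)*x/3)


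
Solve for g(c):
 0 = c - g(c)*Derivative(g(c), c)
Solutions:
 g(c) = -sqrt(C1 + c^2)
 g(c) = sqrt(C1 + c^2)


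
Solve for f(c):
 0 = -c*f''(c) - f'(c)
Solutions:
 f(c) = C1 + C2*log(c)


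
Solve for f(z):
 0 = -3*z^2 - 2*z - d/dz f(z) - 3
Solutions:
 f(z) = C1 - z^3 - z^2 - 3*z


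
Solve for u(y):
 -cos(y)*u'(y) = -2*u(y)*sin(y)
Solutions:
 u(y) = C1/cos(y)^2


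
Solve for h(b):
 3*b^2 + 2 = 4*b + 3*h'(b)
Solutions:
 h(b) = C1 + b^3/3 - 2*b^2/3 + 2*b/3


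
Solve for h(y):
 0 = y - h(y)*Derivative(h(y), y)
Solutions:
 h(y) = -sqrt(C1 + y^2)
 h(y) = sqrt(C1 + y^2)


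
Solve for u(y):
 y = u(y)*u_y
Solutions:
 u(y) = -sqrt(C1 + y^2)
 u(y) = sqrt(C1 + y^2)


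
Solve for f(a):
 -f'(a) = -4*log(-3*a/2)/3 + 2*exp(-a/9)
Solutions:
 f(a) = C1 + 4*a*log(-a)/3 + 4*a*(-1 - log(2) + log(3))/3 + 18*exp(-a/9)


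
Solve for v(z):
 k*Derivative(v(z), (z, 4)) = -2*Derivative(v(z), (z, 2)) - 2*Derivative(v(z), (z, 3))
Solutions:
 v(z) = C1 + C2*z + C3*exp(z*(sqrt(1 - 2*k) - 1)/k) + C4*exp(-z*(sqrt(1 - 2*k) + 1)/k)


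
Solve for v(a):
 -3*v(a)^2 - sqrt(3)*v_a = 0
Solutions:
 v(a) = 1/(C1 + sqrt(3)*a)


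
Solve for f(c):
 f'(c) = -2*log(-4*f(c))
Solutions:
 Integral(1/(log(-_y) + 2*log(2)), (_y, f(c)))/2 = C1 - c


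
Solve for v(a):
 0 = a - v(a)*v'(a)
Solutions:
 v(a) = -sqrt(C1 + a^2)
 v(a) = sqrt(C1 + a^2)


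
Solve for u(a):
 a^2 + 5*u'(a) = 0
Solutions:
 u(a) = C1 - a^3/15


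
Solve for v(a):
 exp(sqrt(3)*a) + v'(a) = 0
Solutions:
 v(a) = C1 - sqrt(3)*exp(sqrt(3)*a)/3


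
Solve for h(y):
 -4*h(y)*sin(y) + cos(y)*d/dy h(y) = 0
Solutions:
 h(y) = C1/cos(y)^4


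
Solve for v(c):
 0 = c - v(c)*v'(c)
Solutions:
 v(c) = -sqrt(C1 + c^2)
 v(c) = sqrt(C1 + c^2)


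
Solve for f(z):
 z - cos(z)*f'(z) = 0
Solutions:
 f(z) = C1 + Integral(z/cos(z), z)


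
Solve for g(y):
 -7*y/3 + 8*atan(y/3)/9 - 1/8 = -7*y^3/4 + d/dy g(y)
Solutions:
 g(y) = C1 + 7*y^4/16 - 7*y^2/6 + 8*y*atan(y/3)/9 - y/8 - 4*log(y^2 + 9)/3


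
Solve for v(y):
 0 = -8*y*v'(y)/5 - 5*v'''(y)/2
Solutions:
 v(y) = C1 + Integral(C2*airyai(-2*10^(1/3)*y/5) + C3*airybi(-2*10^(1/3)*y/5), y)


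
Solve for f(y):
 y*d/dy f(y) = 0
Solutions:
 f(y) = C1


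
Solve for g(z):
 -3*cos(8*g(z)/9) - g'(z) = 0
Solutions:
 3*z - 9*log(sin(8*g(z)/9) - 1)/16 + 9*log(sin(8*g(z)/9) + 1)/16 = C1


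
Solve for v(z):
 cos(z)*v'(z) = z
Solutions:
 v(z) = C1 + Integral(z/cos(z), z)


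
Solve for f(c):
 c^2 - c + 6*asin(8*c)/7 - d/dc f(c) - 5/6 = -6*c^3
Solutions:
 f(c) = C1 + 3*c^4/2 + c^3/3 - c^2/2 + 6*c*asin(8*c)/7 - 5*c/6 + 3*sqrt(1 - 64*c^2)/28


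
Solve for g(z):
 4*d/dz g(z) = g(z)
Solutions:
 g(z) = C1*exp(z/4)


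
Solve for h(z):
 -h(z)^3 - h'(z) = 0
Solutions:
 h(z) = -sqrt(2)*sqrt(-1/(C1 - z))/2
 h(z) = sqrt(2)*sqrt(-1/(C1 - z))/2


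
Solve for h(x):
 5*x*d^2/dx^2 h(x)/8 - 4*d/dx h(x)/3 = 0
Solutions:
 h(x) = C1 + C2*x^(47/15)


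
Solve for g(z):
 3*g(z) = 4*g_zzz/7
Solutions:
 g(z) = C3*exp(42^(1/3)*z/2) + (C1*sin(14^(1/3)*3^(5/6)*z/4) + C2*cos(14^(1/3)*3^(5/6)*z/4))*exp(-42^(1/3)*z/4)


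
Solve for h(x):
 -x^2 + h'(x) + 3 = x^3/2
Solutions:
 h(x) = C1 + x^4/8 + x^3/3 - 3*x


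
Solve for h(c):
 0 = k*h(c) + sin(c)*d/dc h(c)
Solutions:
 h(c) = C1*exp(k*(-log(cos(c) - 1) + log(cos(c) + 1))/2)


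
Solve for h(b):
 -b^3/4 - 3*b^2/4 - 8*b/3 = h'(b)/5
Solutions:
 h(b) = C1 - 5*b^4/16 - 5*b^3/4 - 20*b^2/3


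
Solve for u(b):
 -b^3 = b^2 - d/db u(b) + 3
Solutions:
 u(b) = C1 + b^4/4 + b^3/3 + 3*b


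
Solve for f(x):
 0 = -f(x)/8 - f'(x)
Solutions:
 f(x) = C1*exp(-x/8)


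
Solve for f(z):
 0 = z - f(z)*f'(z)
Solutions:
 f(z) = -sqrt(C1 + z^2)
 f(z) = sqrt(C1 + z^2)


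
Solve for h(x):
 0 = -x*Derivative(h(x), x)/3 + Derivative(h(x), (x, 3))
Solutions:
 h(x) = C1 + Integral(C2*airyai(3^(2/3)*x/3) + C3*airybi(3^(2/3)*x/3), x)


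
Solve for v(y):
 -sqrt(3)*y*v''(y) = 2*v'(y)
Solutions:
 v(y) = C1 + C2*y^(1 - 2*sqrt(3)/3)


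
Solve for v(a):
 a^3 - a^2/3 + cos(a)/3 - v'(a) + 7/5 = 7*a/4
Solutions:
 v(a) = C1 + a^4/4 - a^3/9 - 7*a^2/8 + 7*a/5 + sin(a)/3


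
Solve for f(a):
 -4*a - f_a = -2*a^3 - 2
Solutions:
 f(a) = C1 + a^4/2 - 2*a^2 + 2*a


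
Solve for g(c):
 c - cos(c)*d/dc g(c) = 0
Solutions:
 g(c) = C1 + Integral(c/cos(c), c)


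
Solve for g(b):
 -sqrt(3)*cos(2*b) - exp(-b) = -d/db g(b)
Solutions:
 g(b) = C1 + sqrt(3)*sin(2*b)/2 - exp(-b)


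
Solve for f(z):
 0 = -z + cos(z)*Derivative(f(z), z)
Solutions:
 f(z) = C1 + Integral(z/cos(z), z)


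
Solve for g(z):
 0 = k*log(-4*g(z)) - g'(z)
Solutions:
 Integral(1/(log(-_y) + 2*log(2)), (_y, g(z))) = C1 + k*z


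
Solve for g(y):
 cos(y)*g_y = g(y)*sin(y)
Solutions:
 g(y) = C1/cos(y)


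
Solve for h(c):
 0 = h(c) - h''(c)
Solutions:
 h(c) = C1*exp(-c) + C2*exp(c)


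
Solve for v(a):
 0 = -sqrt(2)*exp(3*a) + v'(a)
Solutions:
 v(a) = C1 + sqrt(2)*exp(3*a)/3


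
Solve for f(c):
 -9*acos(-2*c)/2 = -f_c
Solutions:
 f(c) = C1 + 9*c*acos(-2*c)/2 + 9*sqrt(1 - 4*c^2)/4


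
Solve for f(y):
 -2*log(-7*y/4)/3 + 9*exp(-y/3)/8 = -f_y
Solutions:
 f(y) = C1 + 2*y*log(-y)/3 + 2*y*(-2*log(2) - 1 + log(7))/3 + 27*exp(-y/3)/8


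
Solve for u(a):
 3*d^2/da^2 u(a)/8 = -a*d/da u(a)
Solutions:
 u(a) = C1 + C2*erf(2*sqrt(3)*a/3)


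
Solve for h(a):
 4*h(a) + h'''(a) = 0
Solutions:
 h(a) = C3*exp(-2^(2/3)*a) + (C1*sin(2^(2/3)*sqrt(3)*a/2) + C2*cos(2^(2/3)*sqrt(3)*a/2))*exp(2^(2/3)*a/2)


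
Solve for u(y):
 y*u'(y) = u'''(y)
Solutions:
 u(y) = C1 + Integral(C2*airyai(y) + C3*airybi(y), y)


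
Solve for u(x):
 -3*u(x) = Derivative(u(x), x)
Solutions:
 u(x) = C1*exp(-3*x)


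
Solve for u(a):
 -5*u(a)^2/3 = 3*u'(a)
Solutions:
 u(a) = 9/(C1 + 5*a)


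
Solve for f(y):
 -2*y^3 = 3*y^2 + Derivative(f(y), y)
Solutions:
 f(y) = C1 - y^4/2 - y^3


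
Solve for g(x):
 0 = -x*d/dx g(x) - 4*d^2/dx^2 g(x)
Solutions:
 g(x) = C1 + C2*erf(sqrt(2)*x/4)


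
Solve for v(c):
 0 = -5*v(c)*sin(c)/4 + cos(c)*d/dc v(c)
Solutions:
 v(c) = C1/cos(c)^(5/4)


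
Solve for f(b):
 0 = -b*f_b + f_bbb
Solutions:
 f(b) = C1 + Integral(C2*airyai(b) + C3*airybi(b), b)


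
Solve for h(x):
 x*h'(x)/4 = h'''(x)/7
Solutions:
 h(x) = C1 + Integral(C2*airyai(14^(1/3)*x/2) + C3*airybi(14^(1/3)*x/2), x)


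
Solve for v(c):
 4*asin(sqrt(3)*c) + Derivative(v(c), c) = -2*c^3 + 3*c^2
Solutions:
 v(c) = C1 - c^4/2 + c^3 - 4*c*asin(sqrt(3)*c) - 4*sqrt(3)*sqrt(1 - 3*c^2)/3


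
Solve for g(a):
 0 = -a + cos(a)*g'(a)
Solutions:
 g(a) = C1 + Integral(a/cos(a), a)


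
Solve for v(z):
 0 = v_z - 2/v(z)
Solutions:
 v(z) = -sqrt(C1 + 4*z)
 v(z) = sqrt(C1 + 4*z)


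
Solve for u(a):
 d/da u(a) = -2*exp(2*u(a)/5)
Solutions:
 u(a) = 5*log(-sqrt(-1/(C1 - 2*a))) - 5*log(2) + 5*log(10)/2
 u(a) = 5*log(-1/(C1 - 2*a))/2 - 5*log(2) + 5*log(10)/2


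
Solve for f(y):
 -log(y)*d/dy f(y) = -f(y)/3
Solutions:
 f(y) = C1*exp(li(y)/3)


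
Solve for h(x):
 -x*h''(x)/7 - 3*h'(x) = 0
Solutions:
 h(x) = C1 + C2/x^20


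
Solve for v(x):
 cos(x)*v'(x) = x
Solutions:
 v(x) = C1 + Integral(x/cos(x), x)


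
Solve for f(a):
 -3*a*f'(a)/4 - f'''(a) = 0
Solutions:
 f(a) = C1 + Integral(C2*airyai(-6^(1/3)*a/2) + C3*airybi(-6^(1/3)*a/2), a)


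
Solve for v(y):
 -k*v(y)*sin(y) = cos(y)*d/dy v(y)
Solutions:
 v(y) = C1*exp(k*log(cos(y)))


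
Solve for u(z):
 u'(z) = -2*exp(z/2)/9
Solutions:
 u(z) = C1 - 4*exp(z/2)/9


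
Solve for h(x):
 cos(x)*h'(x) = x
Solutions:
 h(x) = C1 + Integral(x/cos(x), x)


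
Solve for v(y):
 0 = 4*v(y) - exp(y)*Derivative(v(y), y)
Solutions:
 v(y) = C1*exp(-4*exp(-y))


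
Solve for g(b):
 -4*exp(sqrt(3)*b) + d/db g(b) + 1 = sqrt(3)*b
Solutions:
 g(b) = C1 + sqrt(3)*b^2/2 - b + 4*sqrt(3)*exp(sqrt(3)*b)/3


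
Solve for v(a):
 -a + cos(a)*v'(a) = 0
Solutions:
 v(a) = C1 + Integral(a/cos(a), a)


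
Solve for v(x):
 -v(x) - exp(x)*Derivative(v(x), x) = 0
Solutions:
 v(x) = C1*exp(exp(-x))


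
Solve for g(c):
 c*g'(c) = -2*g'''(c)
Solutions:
 g(c) = C1 + Integral(C2*airyai(-2^(2/3)*c/2) + C3*airybi(-2^(2/3)*c/2), c)


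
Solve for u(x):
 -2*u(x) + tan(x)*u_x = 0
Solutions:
 u(x) = C1*sin(x)^2


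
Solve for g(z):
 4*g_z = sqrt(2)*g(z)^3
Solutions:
 g(z) = -sqrt(2)*sqrt(-1/(C1 + sqrt(2)*z))
 g(z) = sqrt(2)*sqrt(-1/(C1 + sqrt(2)*z))


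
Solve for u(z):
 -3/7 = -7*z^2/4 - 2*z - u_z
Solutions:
 u(z) = C1 - 7*z^3/12 - z^2 + 3*z/7


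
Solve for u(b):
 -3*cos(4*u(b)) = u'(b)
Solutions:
 u(b) = -asin((C1 + exp(24*b))/(C1 - exp(24*b)))/4 + pi/4
 u(b) = asin((C1 + exp(24*b))/(C1 - exp(24*b)))/4


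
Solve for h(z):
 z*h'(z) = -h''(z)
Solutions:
 h(z) = C1 + C2*erf(sqrt(2)*z/2)


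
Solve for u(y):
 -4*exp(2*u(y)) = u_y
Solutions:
 u(y) = log(-sqrt(-1/(C1 - 4*y))) - log(2)/2
 u(y) = log(-1/(C1 - 4*y))/2 - log(2)/2


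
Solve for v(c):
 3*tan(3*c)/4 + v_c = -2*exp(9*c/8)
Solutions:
 v(c) = C1 - 16*exp(9*c/8)/9 + log(cos(3*c))/4


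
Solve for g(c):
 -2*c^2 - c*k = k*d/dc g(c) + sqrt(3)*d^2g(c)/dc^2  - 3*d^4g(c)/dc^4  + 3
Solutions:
 g(c) = C1 + C2*exp(-2^(1/3)*c*(2^(1/3)*(-9*k + sqrt(3)*sqrt(27*k^2 - 4*sqrt(3)))^(1/3) + 2*sqrt(3)/(-9*k + sqrt(3)*sqrt(27*k^2 - 4*sqrt(3)))^(1/3))/6) + C3*exp(2^(1/3)*c*(2^(1/3)*(-9*k + sqrt(3)*sqrt(27*k^2 - 4*sqrt(3)))^(1/3) - 2^(1/3)*sqrt(3)*I*(-9*k + sqrt(3)*sqrt(27*k^2 - 4*sqrt(3)))^(1/3) - 8*sqrt(3)/((-1 + sqrt(3)*I)*(-9*k + sqrt(3)*sqrt(27*k^2 - 4*sqrt(3)))^(1/3)))/12) + C4*exp(2^(1/3)*c*(2^(1/3)*(-9*k + sqrt(3)*sqrt(27*k^2 - 4*sqrt(3)))^(1/3) + 2^(1/3)*sqrt(3)*I*(-9*k + sqrt(3)*sqrt(27*k^2 - 4*sqrt(3)))^(1/3) + 8*sqrt(3)/((1 + sqrt(3)*I)*(-9*k + sqrt(3)*sqrt(27*k^2 - 4*sqrt(3)))^(1/3)))/12) - 2*c^3/(3*k) - c^2/2 + 2*sqrt(3)*c^2/k^2 - 3*c/k + sqrt(3)*c/k - 12*c/k^3


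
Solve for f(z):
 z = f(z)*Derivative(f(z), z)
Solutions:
 f(z) = -sqrt(C1 + z^2)
 f(z) = sqrt(C1 + z^2)


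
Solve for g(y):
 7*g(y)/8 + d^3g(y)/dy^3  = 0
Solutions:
 g(y) = C3*exp(-7^(1/3)*y/2) + (C1*sin(sqrt(3)*7^(1/3)*y/4) + C2*cos(sqrt(3)*7^(1/3)*y/4))*exp(7^(1/3)*y/4)


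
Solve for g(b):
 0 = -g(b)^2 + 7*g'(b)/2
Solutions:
 g(b) = -7/(C1 + 2*b)


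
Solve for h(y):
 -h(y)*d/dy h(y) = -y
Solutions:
 h(y) = -sqrt(C1 + y^2)
 h(y) = sqrt(C1 + y^2)


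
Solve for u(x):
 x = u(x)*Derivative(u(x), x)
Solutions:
 u(x) = -sqrt(C1 + x^2)
 u(x) = sqrt(C1 + x^2)


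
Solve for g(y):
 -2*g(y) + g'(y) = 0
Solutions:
 g(y) = C1*exp(2*y)


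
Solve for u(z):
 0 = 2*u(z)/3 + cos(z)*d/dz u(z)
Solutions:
 u(z) = C1*(sin(z) - 1)^(1/3)/(sin(z) + 1)^(1/3)


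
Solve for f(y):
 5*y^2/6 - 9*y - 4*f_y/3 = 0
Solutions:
 f(y) = C1 + 5*y^3/24 - 27*y^2/8


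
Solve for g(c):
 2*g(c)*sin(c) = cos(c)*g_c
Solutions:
 g(c) = C1/cos(c)^2


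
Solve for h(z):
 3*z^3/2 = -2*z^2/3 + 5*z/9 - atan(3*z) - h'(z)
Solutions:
 h(z) = C1 - 3*z^4/8 - 2*z^3/9 + 5*z^2/18 - z*atan(3*z) + log(9*z^2 + 1)/6


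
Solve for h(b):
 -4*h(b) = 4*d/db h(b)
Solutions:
 h(b) = C1*exp(-b)


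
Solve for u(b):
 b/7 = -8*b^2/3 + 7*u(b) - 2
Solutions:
 u(b) = 8*b^2/21 + b/49 + 2/7


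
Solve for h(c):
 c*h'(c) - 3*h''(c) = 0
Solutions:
 h(c) = C1 + C2*erfi(sqrt(6)*c/6)


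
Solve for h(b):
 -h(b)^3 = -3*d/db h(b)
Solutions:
 h(b) = -sqrt(6)*sqrt(-1/(C1 + b))/2
 h(b) = sqrt(6)*sqrt(-1/(C1 + b))/2


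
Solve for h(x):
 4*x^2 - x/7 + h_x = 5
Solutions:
 h(x) = C1 - 4*x^3/3 + x^2/14 + 5*x


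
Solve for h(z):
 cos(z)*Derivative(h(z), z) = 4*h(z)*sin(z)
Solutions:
 h(z) = C1/cos(z)^4


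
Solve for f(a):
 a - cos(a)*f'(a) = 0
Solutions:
 f(a) = C1 + Integral(a/cos(a), a)


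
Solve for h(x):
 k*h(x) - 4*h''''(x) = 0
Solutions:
 h(x) = C1*exp(-sqrt(2)*k^(1/4)*x/2) + C2*exp(sqrt(2)*k^(1/4)*x/2) + C3*exp(-sqrt(2)*I*k^(1/4)*x/2) + C4*exp(sqrt(2)*I*k^(1/4)*x/2)


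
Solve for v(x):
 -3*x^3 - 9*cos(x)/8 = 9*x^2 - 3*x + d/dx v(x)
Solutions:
 v(x) = C1 - 3*x^4/4 - 3*x^3 + 3*x^2/2 - 9*sin(x)/8


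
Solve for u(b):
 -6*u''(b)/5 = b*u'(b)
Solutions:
 u(b) = C1 + C2*erf(sqrt(15)*b/6)


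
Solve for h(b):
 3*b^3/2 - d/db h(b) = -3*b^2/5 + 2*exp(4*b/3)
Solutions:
 h(b) = C1 + 3*b^4/8 + b^3/5 - 3*exp(4*b/3)/2


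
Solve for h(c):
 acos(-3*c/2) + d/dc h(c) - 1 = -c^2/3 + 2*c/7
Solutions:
 h(c) = C1 - c^3/9 + c^2/7 - c*acos(-3*c/2) + c - sqrt(4 - 9*c^2)/3


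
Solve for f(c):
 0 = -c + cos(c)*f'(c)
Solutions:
 f(c) = C1 + Integral(c/cos(c), c)


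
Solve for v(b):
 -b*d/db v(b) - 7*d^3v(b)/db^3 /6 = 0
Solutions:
 v(b) = C1 + Integral(C2*airyai(-6^(1/3)*7^(2/3)*b/7) + C3*airybi(-6^(1/3)*7^(2/3)*b/7), b)


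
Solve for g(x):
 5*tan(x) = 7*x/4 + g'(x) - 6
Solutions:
 g(x) = C1 - 7*x^2/8 + 6*x - 5*log(cos(x))


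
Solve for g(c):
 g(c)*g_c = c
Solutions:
 g(c) = -sqrt(C1 + c^2)
 g(c) = sqrt(C1 + c^2)


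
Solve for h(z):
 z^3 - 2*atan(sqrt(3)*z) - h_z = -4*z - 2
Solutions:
 h(z) = C1 + z^4/4 + 2*z^2 - 2*z*atan(sqrt(3)*z) + 2*z + sqrt(3)*log(3*z^2 + 1)/3


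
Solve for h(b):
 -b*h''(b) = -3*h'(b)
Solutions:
 h(b) = C1 + C2*b^4


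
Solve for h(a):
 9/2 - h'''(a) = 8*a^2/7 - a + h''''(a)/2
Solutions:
 h(a) = C1 + C2*a + C3*a^2 + C4*exp(-2*a) - 2*a^5/105 + 5*a^4/56 + 4*a^3/7


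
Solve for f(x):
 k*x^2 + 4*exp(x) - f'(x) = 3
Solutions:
 f(x) = C1 + k*x^3/3 - 3*x + 4*exp(x)


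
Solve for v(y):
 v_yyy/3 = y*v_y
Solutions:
 v(y) = C1 + Integral(C2*airyai(3^(1/3)*y) + C3*airybi(3^(1/3)*y), y)


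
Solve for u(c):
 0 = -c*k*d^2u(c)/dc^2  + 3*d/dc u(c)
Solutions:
 u(c) = C1 + c^(((re(k) + 3)*re(k) + im(k)^2)/(re(k)^2 + im(k)^2))*(C2*sin(3*log(c)*Abs(im(k))/(re(k)^2 + im(k)^2)) + C3*cos(3*log(c)*im(k)/(re(k)^2 + im(k)^2)))


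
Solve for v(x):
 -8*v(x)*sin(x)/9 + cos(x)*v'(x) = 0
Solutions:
 v(x) = C1/cos(x)^(8/9)


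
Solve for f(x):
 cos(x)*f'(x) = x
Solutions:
 f(x) = C1 + Integral(x/cos(x), x)


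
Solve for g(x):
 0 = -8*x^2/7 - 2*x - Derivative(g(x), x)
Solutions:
 g(x) = C1 - 8*x^3/21 - x^2


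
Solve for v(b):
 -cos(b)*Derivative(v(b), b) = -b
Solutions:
 v(b) = C1 + Integral(b/cos(b), b)


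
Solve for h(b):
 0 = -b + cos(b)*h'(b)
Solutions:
 h(b) = C1 + Integral(b/cos(b), b)


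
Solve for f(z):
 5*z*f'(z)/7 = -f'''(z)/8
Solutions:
 f(z) = C1 + Integral(C2*airyai(-2*5^(1/3)*7^(2/3)*z/7) + C3*airybi(-2*5^(1/3)*7^(2/3)*z/7), z)


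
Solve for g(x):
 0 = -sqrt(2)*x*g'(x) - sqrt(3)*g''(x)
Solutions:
 g(x) = C1 + C2*erf(6^(3/4)*x/6)


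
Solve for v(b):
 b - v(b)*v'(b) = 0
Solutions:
 v(b) = -sqrt(C1 + b^2)
 v(b) = sqrt(C1 + b^2)


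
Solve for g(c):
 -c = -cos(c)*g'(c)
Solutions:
 g(c) = C1 + Integral(c/cos(c), c)


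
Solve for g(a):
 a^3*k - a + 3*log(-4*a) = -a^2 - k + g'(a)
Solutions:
 g(a) = C1 + a^4*k/4 + a^3/3 - a^2/2 + a*(k - 3 + 6*log(2)) + 3*a*log(-a)


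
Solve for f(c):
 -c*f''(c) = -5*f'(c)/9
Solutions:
 f(c) = C1 + C2*c^(14/9)


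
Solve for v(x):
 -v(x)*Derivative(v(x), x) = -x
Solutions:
 v(x) = -sqrt(C1 + x^2)
 v(x) = sqrt(C1 + x^2)


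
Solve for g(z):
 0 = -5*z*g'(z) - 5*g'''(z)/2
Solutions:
 g(z) = C1 + Integral(C2*airyai(-2^(1/3)*z) + C3*airybi(-2^(1/3)*z), z)


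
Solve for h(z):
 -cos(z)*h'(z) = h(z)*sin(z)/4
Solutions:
 h(z) = C1*cos(z)^(1/4)


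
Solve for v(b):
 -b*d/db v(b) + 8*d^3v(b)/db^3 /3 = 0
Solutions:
 v(b) = C1 + Integral(C2*airyai(3^(1/3)*b/2) + C3*airybi(3^(1/3)*b/2), b)


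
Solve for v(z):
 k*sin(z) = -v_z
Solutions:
 v(z) = C1 + k*cos(z)


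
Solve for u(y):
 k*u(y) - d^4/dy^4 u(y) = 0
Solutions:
 u(y) = C1*exp(-k^(1/4)*y) + C2*exp(k^(1/4)*y) + C3*exp(-I*k^(1/4)*y) + C4*exp(I*k^(1/4)*y)
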